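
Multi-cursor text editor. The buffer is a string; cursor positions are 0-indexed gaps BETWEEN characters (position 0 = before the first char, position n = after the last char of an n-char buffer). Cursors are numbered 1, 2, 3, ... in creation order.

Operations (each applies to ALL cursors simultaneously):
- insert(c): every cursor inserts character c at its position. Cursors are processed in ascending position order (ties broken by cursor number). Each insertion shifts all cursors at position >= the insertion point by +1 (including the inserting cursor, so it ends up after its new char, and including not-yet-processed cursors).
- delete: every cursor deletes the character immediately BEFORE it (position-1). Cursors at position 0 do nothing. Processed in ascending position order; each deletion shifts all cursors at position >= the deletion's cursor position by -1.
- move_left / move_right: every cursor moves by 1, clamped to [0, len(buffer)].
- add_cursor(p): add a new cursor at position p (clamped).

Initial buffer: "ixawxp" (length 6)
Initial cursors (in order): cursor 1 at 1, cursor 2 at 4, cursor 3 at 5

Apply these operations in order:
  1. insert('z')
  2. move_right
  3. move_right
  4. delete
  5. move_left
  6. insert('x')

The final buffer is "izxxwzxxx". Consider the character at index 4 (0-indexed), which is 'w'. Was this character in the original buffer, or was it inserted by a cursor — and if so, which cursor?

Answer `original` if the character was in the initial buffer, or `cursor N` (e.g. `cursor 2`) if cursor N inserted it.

Answer: original

Derivation:
After op 1 (insert('z')): buffer="izxawzxzp" (len 9), cursors c1@2 c2@6 c3@8, authorship .1...2.3.
After op 2 (move_right): buffer="izxawzxzp" (len 9), cursors c1@3 c2@7 c3@9, authorship .1...2.3.
After op 3 (move_right): buffer="izxawzxzp" (len 9), cursors c1@4 c2@8 c3@9, authorship .1...2.3.
After op 4 (delete): buffer="izxwzx" (len 6), cursors c1@3 c2@6 c3@6, authorship .1..2.
After op 5 (move_left): buffer="izxwzx" (len 6), cursors c1@2 c2@5 c3@5, authorship .1..2.
After op 6 (insert('x')): buffer="izxxwzxxx" (len 9), cursors c1@3 c2@8 c3@8, authorship .11..223.
Authorship (.=original, N=cursor N): . 1 1 . . 2 2 3 .
Index 4: author = original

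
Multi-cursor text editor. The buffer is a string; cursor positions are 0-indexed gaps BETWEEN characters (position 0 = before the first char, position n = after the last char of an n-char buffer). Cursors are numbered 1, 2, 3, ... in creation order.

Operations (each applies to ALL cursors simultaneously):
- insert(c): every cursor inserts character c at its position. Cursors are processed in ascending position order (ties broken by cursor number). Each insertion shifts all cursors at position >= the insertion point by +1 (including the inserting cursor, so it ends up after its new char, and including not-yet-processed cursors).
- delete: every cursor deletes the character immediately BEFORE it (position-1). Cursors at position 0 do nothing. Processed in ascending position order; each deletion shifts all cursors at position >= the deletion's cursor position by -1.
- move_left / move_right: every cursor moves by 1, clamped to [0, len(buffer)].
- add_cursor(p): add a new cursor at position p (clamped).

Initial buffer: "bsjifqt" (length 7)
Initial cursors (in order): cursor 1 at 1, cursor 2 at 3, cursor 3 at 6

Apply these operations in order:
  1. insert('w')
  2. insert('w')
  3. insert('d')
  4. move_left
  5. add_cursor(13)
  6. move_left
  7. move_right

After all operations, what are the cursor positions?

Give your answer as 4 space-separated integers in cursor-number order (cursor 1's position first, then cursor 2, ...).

Answer: 3 8 14 13

Derivation:
After op 1 (insert('w')): buffer="bwsjwifqwt" (len 10), cursors c1@2 c2@5 c3@9, authorship .1..2...3.
After op 2 (insert('w')): buffer="bwwsjwwifqwwt" (len 13), cursors c1@3 c2@7 c3@12, authorship .11..22...33.
After op 3 (insert('d')): buffer="bwwdsjwwdifqwwdt" (len 16), cursors c1@4 c2@9 c3@15, authorship .111..222...333.
After op 4 (move_left): buffer="bwwdsjwwdifqwwdt" (len 16), cursors c1@3 c2@8 c3@14, authorship .111..222...333.
After op 5 (add_cursor(13)): buffer="bwwdsjwwdifqwwdt" (len 16), cursors c1@3 c2@8 c4@13 c3@14, authorship .111..222...333.
After op 6 (move_left): buffer="bwwdsjwwdifqwwdt" (len 16), cursors c1@2 c2@7 c4@12 c3@13, authorship .111..222...333.
After op 7 (move_right): buffer="bwwdsjwwdifqwwdt" (len 16), cursors c1@3 c2@8 c4@13 c3@14, authorship .111..222...333.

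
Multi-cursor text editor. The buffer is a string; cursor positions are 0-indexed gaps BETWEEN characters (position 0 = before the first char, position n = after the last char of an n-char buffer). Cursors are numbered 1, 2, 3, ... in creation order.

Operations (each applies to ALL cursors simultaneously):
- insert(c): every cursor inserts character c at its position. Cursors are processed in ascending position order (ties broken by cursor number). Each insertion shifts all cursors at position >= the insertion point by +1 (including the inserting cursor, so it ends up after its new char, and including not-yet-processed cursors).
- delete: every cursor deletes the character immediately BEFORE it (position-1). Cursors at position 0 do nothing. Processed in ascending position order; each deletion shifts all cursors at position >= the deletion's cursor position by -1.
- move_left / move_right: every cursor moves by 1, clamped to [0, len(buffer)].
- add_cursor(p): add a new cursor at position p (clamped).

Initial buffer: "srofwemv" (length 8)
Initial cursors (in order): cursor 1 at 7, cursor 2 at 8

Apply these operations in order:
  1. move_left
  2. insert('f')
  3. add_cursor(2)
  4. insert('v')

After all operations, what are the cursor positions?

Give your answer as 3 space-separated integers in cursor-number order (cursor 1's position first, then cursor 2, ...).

Answer: 9 12 3

Derivation:
After op 1 (move_left): buffer="srofwemv" (len 8), cursors c1@6 c2@7, authorship ........
After op 2 (insert('f')): buffer="srofwefmfv" (len 10), cursors c1@7 c2@9, authorship ......1.2.
After op 3 (add_cursor(2)): buffer="srofwefmfv" (len 10), cursors c3@2 c1@7 c2@9, authorship ......1.2.
After op 4 (insert('v')): buffer="srvofwefvmfvv" (len 13), cursors c3@3 c1@9 c2@12, authorship ..3....11.22.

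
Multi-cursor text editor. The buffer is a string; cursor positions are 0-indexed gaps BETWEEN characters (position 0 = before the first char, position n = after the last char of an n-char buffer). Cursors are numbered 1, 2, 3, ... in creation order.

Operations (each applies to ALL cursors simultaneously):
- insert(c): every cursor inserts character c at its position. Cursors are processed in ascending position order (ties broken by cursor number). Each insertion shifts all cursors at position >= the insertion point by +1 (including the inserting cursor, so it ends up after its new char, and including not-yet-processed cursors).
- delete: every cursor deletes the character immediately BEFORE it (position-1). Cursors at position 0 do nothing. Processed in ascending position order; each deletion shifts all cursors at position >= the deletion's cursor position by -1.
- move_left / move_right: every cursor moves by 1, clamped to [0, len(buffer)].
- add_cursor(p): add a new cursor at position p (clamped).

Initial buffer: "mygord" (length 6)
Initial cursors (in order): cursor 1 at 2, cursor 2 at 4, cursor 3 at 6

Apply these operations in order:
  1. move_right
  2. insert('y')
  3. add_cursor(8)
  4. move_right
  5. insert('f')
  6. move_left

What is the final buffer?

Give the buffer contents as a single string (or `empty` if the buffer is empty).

Answer: mygyofrydfyff

Derivation:
After op 1 (move_right): buffer="mygord" (len 6), cursors c1@3 c2@5 c3@6, authorship ......
After op 2 (insert('y')): buffer="mygyorydy" (len 9), cursors c1@4 c2@7 c3@9, authorship ...1..2.3
After op 3 (add_cursor(8)): buffer="mygyorydy" (len 9), cursors c1@4 c2@7 c4@8 c3@9, authorship ...1..2.3
After op 4 (move_right): buffer="mygyorydy" (len 9), cursors c1@5 c2@8 c3@9 c4@9, authorship ...1..2.3
After op 5 (insert('f')): buffer="mygyofrydfyff" (len 13), cursors c1@6 c2@10 c3@13 c4@13, authorship ...1.1.2.2334
After op 6 (move_left): buffer="mygyofrydfyff" (len 13), cursors c1@5 c2@9 c3@12 c4@12, authorship ...1.1.2.2334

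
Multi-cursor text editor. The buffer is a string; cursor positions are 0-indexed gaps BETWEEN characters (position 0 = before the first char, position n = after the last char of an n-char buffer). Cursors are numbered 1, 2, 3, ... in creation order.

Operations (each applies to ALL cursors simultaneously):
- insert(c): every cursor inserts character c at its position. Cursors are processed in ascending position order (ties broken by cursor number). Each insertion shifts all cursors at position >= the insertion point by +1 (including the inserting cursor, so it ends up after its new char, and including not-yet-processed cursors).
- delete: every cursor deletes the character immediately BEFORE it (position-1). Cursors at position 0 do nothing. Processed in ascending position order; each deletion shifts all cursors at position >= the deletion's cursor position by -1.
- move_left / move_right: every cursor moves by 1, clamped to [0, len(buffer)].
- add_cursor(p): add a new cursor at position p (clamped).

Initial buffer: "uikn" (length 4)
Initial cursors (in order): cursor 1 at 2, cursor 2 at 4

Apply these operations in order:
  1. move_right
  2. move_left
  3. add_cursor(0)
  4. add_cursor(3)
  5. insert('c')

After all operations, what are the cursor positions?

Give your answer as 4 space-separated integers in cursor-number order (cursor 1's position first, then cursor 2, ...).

Answer: 4 7 1 7

Derivation:
After op 1 (move_right): buffer="uikn" (len 4), cursors c1@3 c2@4, authorship ....
After op 2 (move_left): buffer="uikn" (len 4), cursors c1@2 c2@3, authorship ....
After op 3 (add_cursor(0)): buffer="uikn" (len 4), cursors c3@0 c1@2 c2@3, authorship ....
After op 4 (add_cursor(3)): buffer="uikn" (len 4), cursors c3@0 c1@2 c2@3 c4@3, authorship ....
After op 5 (insert('c')): buffer="cuickccn" (len 8), cursors c3@1 c1@4 c2@7 c4@7, authorship 3..1.24.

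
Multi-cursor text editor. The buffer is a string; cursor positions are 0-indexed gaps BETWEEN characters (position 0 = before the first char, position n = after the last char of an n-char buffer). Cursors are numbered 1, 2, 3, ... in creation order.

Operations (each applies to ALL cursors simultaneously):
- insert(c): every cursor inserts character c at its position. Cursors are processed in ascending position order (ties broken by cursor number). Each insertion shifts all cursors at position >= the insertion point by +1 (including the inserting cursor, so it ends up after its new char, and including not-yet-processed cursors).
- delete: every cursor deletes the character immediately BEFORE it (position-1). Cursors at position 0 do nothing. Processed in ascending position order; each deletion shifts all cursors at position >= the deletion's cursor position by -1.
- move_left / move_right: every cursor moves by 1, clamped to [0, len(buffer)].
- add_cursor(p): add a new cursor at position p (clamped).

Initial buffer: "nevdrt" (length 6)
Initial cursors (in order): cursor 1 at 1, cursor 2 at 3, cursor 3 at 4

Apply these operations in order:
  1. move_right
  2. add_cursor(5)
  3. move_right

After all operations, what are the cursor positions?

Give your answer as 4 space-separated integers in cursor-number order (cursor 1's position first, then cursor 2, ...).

Answer: 3 5 6 6

Derivation:
After op 1 (move_right): buffer="nevdrt" (len 6), cursors c1@2 c2@4 c3@5, authorship ......
After op 2 (add_cursor(5)): buffer="nevdrt" (len 6), cursors c1@2 c2@4 c3@5 c4@5, authorship ......
After op 3 (move_right): buffer="nevdrt" (len 6), cursors c1@3 c2@5 c3@6 c4@6, authorship ......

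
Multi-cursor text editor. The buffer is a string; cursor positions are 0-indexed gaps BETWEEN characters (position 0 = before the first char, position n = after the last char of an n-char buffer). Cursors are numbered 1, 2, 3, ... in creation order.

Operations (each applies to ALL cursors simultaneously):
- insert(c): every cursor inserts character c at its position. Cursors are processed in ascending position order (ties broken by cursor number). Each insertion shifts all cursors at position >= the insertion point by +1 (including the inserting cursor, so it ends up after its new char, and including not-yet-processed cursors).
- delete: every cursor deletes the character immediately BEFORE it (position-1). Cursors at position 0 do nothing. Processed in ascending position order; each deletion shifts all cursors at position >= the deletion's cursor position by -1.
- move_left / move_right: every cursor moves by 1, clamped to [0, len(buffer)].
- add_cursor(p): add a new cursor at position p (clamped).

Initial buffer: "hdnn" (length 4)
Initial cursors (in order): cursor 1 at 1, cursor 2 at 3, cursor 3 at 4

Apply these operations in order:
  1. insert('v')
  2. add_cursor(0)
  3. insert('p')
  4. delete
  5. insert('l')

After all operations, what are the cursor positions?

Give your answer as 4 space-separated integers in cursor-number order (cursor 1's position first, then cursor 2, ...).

After op 1 (insert('v')): buffer="hvdnvnv" (len 7), cursors c1@2 c2@5 c3@7, authorship .1..2.3
After op 2 (add_cursor(0)): buffer="hvdnvnv" (len 7), cursors c4@0 c1@2 c2@5 c3@7, authorship .1..2.3
After op 3 (insert('p')): buffer="phvpdnvpnvp" (len 11), cursors c4@1 c1@4 c2@8 c3@11, authorship 4.11..22.33
After op 4 (delete): buffer="hvdnvnv" (len 7), cursors c4@0 c1@2 c2@5 c3@7, authorship .1..2.3
After op 5 (insert('l')): buffer="lhvldnvlnvl" (len 11), cursors c4@1 c1@4 c2@8 c3@11, authorship 4.11..22.33

Answer: 4 8 11 1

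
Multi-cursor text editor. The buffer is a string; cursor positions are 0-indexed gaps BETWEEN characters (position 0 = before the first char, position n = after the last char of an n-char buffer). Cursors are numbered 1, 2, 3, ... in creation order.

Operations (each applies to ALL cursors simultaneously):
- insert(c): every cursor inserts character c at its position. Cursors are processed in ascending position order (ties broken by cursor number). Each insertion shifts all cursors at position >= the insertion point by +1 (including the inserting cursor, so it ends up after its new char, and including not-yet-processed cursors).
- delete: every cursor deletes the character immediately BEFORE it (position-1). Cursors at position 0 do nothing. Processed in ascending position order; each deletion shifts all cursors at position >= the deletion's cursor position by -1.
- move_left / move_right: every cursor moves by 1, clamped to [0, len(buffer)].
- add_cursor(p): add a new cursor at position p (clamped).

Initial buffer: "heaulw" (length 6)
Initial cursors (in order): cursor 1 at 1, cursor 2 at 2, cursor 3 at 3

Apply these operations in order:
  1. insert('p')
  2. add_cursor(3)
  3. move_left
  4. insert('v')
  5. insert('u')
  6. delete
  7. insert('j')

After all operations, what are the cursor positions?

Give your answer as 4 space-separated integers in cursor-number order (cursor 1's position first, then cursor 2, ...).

Answer: 3 9 13 6

Derivation:
After op 1 (insert('p')): buffer="hpepapulw" (len 9), cursors c1@2 c2@4 c3@6, authorship .1.2.3...
After op 2 (add_cursor(3)): buffer="hpepapulw" (len 9), cursors c1@2 c4@3 c2@4 c3@6, authorship .1.2.3...
After op 3 (move_left): buffer="hpepapulw" (len 9), cursors c1@1 c4@2 c2@3 c3@5, authorship .1.2.3...
After op 4 (insert('v')): buffer="hvpvevpavpulw" (len 13), cursors c1@2 c4@4 c2@6 c3@9, authorship .114.22.33...
After op 5 (insert('u')): buffer="hvupvuevupavupulw" (len 17), cursors c1@3 c4@6 c2@9 c3@13, authorship .11144.222.333...
After op 6 (delete): buffer="hvpvevpavpulw" (len 13), cursors c1@2 c4@4 c2@6 c3@9, authorship .114.22.33...
After op 7 (insert('j')): buffer="hvjpvjevjpavjpulw" (len 17), cursors c1@3 c4@6 c2@9 c3@13, authorship .11144.222.333...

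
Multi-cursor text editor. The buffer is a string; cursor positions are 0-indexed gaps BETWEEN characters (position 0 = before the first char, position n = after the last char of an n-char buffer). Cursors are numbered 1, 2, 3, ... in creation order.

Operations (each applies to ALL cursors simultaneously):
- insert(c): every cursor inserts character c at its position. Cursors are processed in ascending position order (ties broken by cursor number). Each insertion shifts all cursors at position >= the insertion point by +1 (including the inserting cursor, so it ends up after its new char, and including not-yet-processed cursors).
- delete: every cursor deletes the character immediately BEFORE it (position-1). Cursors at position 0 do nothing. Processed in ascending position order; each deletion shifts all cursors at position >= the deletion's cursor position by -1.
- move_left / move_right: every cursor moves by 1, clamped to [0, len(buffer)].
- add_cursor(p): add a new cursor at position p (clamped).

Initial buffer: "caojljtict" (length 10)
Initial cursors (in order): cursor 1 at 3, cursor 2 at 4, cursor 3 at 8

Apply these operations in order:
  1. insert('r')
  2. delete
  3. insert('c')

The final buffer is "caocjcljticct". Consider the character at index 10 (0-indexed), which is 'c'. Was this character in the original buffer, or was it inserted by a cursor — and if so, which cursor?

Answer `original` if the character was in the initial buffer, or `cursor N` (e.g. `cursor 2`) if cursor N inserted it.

Answer: cursor 3

Derivation:
After op 1 (insert('r')): buffer="caorjrljtirct" (len 13), cursors c1@4 c2@6 c3@11, authorship ...1.2....3..
After op 2 (delete): buffer="caojljtict" (len 10), cursors c1@3 c2@4 c3@8, authorship ..........
After op 3 (insert('c')): buffer="caocjcljticct" (len 13), cursors c1@4 c2@6 c3@11, authorship ...1.2....3..
Authorship (.=original, N=cursor N): . . . 1 . 2 . . . . 3 . .
Index 10: author = 3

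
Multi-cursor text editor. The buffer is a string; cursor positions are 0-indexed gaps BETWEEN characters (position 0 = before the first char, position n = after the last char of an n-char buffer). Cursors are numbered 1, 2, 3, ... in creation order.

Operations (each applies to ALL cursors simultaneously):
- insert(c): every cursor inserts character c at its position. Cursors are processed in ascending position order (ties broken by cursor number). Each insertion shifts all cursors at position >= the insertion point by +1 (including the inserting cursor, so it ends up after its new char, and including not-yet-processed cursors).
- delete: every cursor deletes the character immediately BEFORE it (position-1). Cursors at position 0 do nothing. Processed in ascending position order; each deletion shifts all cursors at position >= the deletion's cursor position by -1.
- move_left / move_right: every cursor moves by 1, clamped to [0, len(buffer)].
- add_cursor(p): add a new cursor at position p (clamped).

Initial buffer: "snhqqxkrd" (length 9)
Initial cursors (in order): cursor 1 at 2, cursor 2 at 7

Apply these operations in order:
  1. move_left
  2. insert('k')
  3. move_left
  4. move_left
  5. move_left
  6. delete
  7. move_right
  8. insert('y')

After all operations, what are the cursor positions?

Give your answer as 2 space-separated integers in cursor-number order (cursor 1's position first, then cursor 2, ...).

After op 1 (move_left): buffer="snhqqxkrd" (len 9), cursors c1@1 c2@6, authorship .........
After op 2 (insert('k')): buffer="sknhqqxkkrd" (len 11), cursors c1@2 c2@8, authorship .1.....2...
After op 3 (move_left): buffer="sknhqqxkkrd" (len 11), cursors c1@1 c2@7, authorship .1.....2...
After op 4 (move_left): buffer="sknhqqxkkrd" (len 11), cursors c1@0 c2@6, authorship .1.....2...
After op 5 (move_left): buffer="sknhqqxkkrd" (len 11), cursors c1@0 c2@5, authorship .1.....2...
After op 6 (delete): buffer="sknhqxkkrd" (len 10), cursors c1@0 c2@4, authorship .1....2...
After op 7 (move_right): buffer="sknhqxkkrd" (len 10), cursors c1@1 c2@5, authorship .1....2...
After op 8 (insert('y')): buffer="syknhqyxkkrd" (len 12), cursors c1@2 c2@7, authorship .11...2.2...

Answer: 2 7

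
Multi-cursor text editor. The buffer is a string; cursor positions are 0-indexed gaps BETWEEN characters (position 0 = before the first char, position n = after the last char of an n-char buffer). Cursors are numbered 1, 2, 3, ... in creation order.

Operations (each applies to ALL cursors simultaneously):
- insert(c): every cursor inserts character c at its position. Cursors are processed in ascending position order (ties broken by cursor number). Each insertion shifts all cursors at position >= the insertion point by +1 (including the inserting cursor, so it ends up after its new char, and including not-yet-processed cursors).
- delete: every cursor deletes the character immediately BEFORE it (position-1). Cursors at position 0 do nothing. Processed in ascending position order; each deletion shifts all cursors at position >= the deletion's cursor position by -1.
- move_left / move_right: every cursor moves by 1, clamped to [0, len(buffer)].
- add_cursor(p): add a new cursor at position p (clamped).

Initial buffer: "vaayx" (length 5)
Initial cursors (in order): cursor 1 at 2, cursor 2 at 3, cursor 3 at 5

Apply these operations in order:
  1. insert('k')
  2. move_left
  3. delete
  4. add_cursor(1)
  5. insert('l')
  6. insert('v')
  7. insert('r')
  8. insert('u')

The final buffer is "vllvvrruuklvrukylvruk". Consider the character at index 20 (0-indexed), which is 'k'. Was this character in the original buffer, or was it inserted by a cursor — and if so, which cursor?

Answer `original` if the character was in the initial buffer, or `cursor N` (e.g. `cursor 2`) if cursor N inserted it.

After op 1 (insert('k')): buffer="vakakyxk" (len 8), cursors c1@3 c2@5 c3@8, authorship ..1.2..3
After op 2 (move_left): buffer="vakakyxk" (len 8), cursors c1@2 c2@4 c3@7, authorship ..1.2..3
After op 3 (delete): buffer="vkkyk" (len 5), cursors c1@1 c2@2 c3@4, authorship .12.3
After op 4 (add_cursor(1)): buffer="vkkyk" (len 5), cursors c1@1 c4@1 c2@2 c3@4, authorship .12.3
After op 5 (insert('l')): buffer="vllklkylk" (len 9), cursors c1@3 c4@3 c2@5 c3@8, authorship .14122.33
After op 6 (insert('v')): buffer="vllvvklvkylvk" (len 13), cursors c1@5 c4@5 c2@8 c3@12, authorship .14141222.333
After op 7 (insert('r')): buffer="vllvvrrklvrkylvrk" (len 17), cursors c1@7 c4@7 c2@11 c3@16, authorship .14141412222.3333
After op 8 (insert('u')): buffer="vllvvrruuklvrukylvruk" (len 21), cursors c1@9 c4@9 c2@14 c3@20, authorship .14141414122222.33333
Authorship (.=original, N=cursor N): . 1 4 1 4 1 4 1 4 1 2 2 2 2 2 . 3 3 3 3 3
Index 20: author = 3

Answer: cursor 3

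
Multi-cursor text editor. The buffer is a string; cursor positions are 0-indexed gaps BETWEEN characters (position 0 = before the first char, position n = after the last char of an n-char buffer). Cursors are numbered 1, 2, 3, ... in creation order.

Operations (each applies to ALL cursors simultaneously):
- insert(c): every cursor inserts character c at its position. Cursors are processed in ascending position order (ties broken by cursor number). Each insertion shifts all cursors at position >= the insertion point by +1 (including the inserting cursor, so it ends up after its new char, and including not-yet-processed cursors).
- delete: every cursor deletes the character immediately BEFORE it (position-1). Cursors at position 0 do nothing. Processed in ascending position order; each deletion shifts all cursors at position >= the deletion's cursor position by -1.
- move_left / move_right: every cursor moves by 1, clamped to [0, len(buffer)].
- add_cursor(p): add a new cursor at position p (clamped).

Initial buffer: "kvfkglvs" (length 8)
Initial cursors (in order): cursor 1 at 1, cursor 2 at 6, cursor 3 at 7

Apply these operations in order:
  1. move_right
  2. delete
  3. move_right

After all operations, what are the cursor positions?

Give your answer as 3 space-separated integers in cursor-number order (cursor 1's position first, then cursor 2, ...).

After op 1 (move_right): buffer="kvfkglvs" (len 8), cursors c1@2 c2@7 c3@8, authorship ........
After op 2 (delete): buffer="kfkgl" (len 5), cursors c1@1 c2@5 c3@5, authorship .....
After op 3 (move_right): buffer="kfkgl" (len 5), cursors c1@2 c2@5 c3@5, authorship .....

Answer: 2 5 5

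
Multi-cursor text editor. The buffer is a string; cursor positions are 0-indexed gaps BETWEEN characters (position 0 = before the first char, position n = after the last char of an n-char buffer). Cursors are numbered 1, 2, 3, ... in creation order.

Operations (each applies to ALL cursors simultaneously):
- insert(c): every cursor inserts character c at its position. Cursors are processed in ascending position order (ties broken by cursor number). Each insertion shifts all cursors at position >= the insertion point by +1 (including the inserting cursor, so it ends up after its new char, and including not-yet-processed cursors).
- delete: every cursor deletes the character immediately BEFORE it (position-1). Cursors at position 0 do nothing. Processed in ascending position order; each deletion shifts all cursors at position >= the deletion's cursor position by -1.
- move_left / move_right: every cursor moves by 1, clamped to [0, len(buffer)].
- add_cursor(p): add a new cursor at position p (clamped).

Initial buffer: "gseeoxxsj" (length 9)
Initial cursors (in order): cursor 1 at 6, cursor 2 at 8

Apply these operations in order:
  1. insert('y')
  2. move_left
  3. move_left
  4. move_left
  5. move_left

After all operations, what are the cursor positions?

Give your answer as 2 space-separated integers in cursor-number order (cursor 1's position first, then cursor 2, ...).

After op 1 (insert('y')): buffer="gseeoxyxsyj" (len 11), cursors c1@7 c2@10, authorship ......1..2.
After op 2 (move_left): buffer="gseeoxyxsyj" (len 11), cursors c1@6 c2@9, authorship ......1..2.
After op 3 (move_left): buffer="gseeoxyxsyj" (len 11), cursors c1@5 c2@8, authorship ......1..2.
After op 4 (move_left): buffer="gseeoxyxsyj" (len 11), cursors c1@4 c2@7, authorship ......1..2.
After op 5 (move_left): buffer="gseeoxyxsyj" (len 11), cursors c1@3 c2@6, authorship ......1..2.

Answer: 3 6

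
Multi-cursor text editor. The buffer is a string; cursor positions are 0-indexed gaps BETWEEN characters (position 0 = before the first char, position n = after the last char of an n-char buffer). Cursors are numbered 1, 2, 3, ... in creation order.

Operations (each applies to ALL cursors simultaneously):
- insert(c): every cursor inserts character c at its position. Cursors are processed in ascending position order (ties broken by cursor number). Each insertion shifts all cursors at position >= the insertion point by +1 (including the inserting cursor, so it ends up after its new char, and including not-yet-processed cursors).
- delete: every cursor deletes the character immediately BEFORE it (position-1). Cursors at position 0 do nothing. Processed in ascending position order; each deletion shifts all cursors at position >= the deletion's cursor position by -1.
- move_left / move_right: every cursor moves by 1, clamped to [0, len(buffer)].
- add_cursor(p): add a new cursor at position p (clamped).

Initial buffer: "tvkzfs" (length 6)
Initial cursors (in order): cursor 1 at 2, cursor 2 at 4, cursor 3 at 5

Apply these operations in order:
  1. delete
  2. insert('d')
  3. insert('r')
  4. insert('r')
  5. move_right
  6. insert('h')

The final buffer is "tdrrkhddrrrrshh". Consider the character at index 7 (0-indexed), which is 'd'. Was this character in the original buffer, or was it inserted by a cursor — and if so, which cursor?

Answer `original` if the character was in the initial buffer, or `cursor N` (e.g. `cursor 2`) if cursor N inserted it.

After op 1 (delete): buffer="tks" (len 3), cursors c1@1 c2@2 c3@2, authorship ...
After op 2 (insert('d')): buffer="tdkdds" (len 6), cursors c1@2 c2@5 c3@5, authorship .1.23.
After op 3 (insert('r')): buffer="tdrkddrrs" (len 9), cursors c1@3 c2@8 c3@8, authorship .11.2323.
After op 4 (insert('r')): buffer="tdrrkddrrrrs" (len 12), cursors c1@4 c2@11 c3@11, authorship .111.232323.
After op 5 (move_right): buffer="tdrrkddrrrrs" (len 12), cursors c1@5 c2@12 c3@12, authorship .111.232323.
After op 6 (insert('h')): buffer="tdrrkhddrrrrshh" (len 15), cursors c1@6 c2@15 c3@15, authorship .111.1232323.23
Authorship (.=original, N=cursor N): . 1 1 1 . 1 2 3 2 3 2 3 . 2 3
Index 7: author = 3

Answer: cursor 3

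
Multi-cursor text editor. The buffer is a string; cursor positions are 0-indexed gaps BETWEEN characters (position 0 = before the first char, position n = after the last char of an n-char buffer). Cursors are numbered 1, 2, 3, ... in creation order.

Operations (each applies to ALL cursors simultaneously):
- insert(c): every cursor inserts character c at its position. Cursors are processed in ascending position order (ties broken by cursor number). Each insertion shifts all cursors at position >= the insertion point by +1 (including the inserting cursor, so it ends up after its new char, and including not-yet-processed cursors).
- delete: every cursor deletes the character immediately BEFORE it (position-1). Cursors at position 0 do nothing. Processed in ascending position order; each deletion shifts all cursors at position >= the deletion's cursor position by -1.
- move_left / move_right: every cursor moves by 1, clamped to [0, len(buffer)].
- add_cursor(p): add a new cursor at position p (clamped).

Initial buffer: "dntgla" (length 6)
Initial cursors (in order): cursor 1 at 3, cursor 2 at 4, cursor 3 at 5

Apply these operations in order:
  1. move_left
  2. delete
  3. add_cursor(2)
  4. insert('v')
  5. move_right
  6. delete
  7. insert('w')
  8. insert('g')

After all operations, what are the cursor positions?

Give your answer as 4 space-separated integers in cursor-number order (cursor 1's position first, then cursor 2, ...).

Answer: 8 8 8 11

Derivation:
After op 1 (move_left): buffer="dntgla" (len 6), cursors c1@2 c2@3 c3@4, authorship ......
After op 2 (delete): buffer="dla" (len 3), cursors c1@1 c2@1 c3@1, authorship ...
After op 3 (add_cursor(2)): buffer="dla" (len 3), cursors c1@1 c2@1 c3@1 c4@2, authorship ...
After op 4 (insert('v')): buffer="dvvvlva" (len 7), cursors c1@4 c2@4 c3@4 c4@6, authorship .123.4.
After op 5 (move_right): buffer="dvvvlva" (len 7), cursors c1@5 c2@5 c3@5 c4@7, authorship .123.4.
After op 6 (delete): buffer="dvv" (len 3), cursors c1@2 c2@2 c3@2 c4@3, authorship .14
After op 7 (insert('w')): buffer="dvwwwvw" (len 7), cursors c1@5 c2@5 c3@5 c4@7, authorship .112344
After op 8 (insert('g')): buffer="dvwwwgggvwg" (len 11), cursors c1@8 c2@8 c3@8 c4@11, authorship .1123123444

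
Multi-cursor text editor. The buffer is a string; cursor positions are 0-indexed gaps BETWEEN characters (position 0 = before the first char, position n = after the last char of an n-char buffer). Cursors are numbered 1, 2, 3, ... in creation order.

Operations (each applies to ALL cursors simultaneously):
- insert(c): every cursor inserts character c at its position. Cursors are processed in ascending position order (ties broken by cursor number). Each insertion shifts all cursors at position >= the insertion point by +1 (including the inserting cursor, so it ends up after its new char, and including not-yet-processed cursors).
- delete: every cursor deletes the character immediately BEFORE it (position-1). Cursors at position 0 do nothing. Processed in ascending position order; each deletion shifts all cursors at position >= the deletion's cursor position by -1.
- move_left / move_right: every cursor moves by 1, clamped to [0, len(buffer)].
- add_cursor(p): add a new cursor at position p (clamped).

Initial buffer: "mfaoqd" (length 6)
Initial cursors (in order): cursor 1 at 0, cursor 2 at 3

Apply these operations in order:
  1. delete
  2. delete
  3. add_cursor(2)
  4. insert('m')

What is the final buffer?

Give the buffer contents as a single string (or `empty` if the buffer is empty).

Answer: mmmomqd

Derivation:
After op 1 (delete): buffer="mfoqd" (len 5), cursors c1@0 c2@2, authorship .....
After op 2 (delete): buffer="moqd" (len 4), cursors c1@0 c2@1, authorship ....
After op 3 (add_cursor(2)): buffer="moqd" (len 4), cursors c1@0 c2@1 c3@2, authorship ....
After op 4 (insert('m')): buffer="mmmomqd" (len 7), cursors c1@1 c2@3 c3@5, authorship 1.2.3..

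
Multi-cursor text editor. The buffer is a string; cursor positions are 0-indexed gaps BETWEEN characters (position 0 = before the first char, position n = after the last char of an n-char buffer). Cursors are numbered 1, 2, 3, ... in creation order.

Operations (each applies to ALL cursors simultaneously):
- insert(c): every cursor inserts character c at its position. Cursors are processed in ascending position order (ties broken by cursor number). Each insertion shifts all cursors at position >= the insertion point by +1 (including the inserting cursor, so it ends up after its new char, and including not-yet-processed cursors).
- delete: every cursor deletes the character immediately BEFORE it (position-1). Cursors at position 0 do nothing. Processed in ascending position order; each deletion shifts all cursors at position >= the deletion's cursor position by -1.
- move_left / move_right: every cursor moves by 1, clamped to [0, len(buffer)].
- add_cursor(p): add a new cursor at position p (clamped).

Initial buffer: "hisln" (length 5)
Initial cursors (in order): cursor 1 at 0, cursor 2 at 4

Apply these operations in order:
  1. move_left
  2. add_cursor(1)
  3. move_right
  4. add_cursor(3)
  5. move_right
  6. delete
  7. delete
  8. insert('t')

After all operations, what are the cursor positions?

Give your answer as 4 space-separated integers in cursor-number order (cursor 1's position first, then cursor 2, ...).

After op 1 (move_left): buffer="hisln" (len 5), cursors c1@0 c2@3, authorship .....
After op 2 (add_cursor(1)): buffer="hisln" (len 5), cursors c1@0 c3@1 c2@3, authorship .....
After op 3 (move_right): buffer="hisln" (len 5), cursors c1@1 c3@2 c2@4, authorship .....
After op 4 (add_cursor(3)): buffer="hisln" (len 5), cursors c1@1 c3@2 c4@3 c2@4, authorship .....
After op 5 (move_right): buffer="hisln" (len 5), cursors c1@2 c3@3 c4@4 c2@5, authorship .....
After op 6 (delete): buffer="h" (len 1), cursors c1@1 c2@1 c3@1 c4@1, authorship .
After op 7 (delete): buffer="" (len 0), cursors c1@0 c2@0 c3@0 c4@0, authorship 
After op 8 (insert('t')): buffer="tttt" (len 4), cursors c1@4 c2@4 c3@4 c4@4, authorship 1234

Answer: 4 4 4 4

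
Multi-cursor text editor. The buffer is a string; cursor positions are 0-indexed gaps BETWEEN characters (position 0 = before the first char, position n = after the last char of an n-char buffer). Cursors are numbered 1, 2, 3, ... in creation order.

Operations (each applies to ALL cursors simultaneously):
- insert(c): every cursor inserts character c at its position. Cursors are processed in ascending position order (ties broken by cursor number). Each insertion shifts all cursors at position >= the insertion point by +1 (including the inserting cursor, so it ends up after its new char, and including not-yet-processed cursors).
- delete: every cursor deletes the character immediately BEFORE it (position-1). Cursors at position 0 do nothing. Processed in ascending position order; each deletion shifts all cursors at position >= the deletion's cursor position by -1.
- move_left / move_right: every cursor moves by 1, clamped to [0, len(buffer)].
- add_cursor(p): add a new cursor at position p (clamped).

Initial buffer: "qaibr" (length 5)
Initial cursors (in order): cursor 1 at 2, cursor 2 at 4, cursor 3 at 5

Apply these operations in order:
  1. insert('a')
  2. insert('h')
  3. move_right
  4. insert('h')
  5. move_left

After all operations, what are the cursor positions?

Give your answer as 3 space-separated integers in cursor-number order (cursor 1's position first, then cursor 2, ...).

After op 1 (insert('a')): buffer="qaaibara" (len 8), cursors c1@3 c2@6 c3@8, authorship ..1..2.3
After op 2 (insert('h')): buffer="qaahibahrah" (len 11), cursors c1@4 c2@8 c3@11, authorship ..11..22.33
After op 3 (move_right): buffer="qaahibahrah" (len 11), cursors c1@5 c2@9 c3@11, authorship ..11..22.33
After op 4 (insert('h')): buffer="qaahihbahrhahh" (len 14), cursors c1@6 c2@11 c3@14, authorship ..11.1.22.2333
After op 5 (move_left): buffer="qaahihbahrhahh" (len 14), cursors c1@5 c2@10 c3@13, authorship ..11.1.22.2333

Answer: 5 10 13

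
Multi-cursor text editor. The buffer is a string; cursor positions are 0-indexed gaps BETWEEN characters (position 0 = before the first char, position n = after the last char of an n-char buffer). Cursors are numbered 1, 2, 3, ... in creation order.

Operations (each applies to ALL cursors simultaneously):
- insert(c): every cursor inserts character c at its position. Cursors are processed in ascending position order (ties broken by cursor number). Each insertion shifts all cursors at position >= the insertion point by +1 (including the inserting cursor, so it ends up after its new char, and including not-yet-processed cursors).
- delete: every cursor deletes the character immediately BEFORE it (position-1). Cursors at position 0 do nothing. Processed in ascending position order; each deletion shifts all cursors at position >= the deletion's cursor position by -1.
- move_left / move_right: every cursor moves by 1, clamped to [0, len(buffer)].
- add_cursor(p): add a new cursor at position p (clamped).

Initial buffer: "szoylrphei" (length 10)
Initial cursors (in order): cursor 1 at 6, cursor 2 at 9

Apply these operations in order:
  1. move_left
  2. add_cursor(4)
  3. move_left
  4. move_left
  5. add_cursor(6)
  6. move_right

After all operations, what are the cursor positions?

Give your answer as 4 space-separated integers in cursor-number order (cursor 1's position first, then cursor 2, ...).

After op 1 (move_left): buffer="szoylrphei" (len 10), cursors c1@5 c2@8, authorship ..........
After op 2 (add_cursor(4)): buffer="szoylrphei" (len 10), cursors c3@4 c1@5 c2@8, authorship ..........
After op 3 (move_left): buffer="szoylrphei" (len 10), cursors c3@3 c1@4 c2@7, authorship ..........
After op 4 (move_left): buffer="szoylrphei" (len 10), cursors c3@2 c1@3 c2@6, authorship ..........
After op 5 (add_cursor(6)): buffer="szoylrphei" (len 10), cursors c3@2 c1@3 c2@6 c4@6, authorship ..........
After op 6 (move_right): buffer="szoylrphei" (len 10), cursors c3@3 c1@4 c2@7 c4@7, authorship ..........

Answer: 4 7 3 7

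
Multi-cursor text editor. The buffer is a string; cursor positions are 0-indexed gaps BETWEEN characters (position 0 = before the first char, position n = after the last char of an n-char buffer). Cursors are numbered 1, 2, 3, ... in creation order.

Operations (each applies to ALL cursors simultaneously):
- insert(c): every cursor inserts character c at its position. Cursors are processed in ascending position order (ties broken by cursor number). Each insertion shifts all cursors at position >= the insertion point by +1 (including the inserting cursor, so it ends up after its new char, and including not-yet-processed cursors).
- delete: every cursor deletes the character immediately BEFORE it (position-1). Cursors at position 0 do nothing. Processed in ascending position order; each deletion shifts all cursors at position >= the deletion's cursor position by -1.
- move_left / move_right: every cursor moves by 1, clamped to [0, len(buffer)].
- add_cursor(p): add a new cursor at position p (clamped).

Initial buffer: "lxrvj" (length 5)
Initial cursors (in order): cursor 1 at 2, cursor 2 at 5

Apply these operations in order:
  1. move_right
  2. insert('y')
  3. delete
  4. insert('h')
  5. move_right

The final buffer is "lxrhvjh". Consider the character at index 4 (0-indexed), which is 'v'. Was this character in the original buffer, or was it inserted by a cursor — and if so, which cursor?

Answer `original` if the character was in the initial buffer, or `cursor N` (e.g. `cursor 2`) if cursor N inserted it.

After op 1 (move_right): buffer="lxrvj" (len 5), cursors c1@3 c2@5, authorship .....
After op 2 (insert('y')): buffer="lxryvjy" (len 7), cursors c1@4 c2@7, authorship ...1..2
After op 3 (delete): buffer="lxrvj" (len 5), cursors c1@3 c2@5, authorship .....
After op 4 (insert('h')): buffer="lxrhvjh" (len 7), cursors c1@4 c2@7, authorship ...1..2
After op 5 (move_right): buffer="lxrhvjh" (len 7), cursors c1@5 c2@7, authorship ...1..2
Authorship (.=original, N=cursor N): . . . 1 . . 2
Index 4: author = original

Answer: original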